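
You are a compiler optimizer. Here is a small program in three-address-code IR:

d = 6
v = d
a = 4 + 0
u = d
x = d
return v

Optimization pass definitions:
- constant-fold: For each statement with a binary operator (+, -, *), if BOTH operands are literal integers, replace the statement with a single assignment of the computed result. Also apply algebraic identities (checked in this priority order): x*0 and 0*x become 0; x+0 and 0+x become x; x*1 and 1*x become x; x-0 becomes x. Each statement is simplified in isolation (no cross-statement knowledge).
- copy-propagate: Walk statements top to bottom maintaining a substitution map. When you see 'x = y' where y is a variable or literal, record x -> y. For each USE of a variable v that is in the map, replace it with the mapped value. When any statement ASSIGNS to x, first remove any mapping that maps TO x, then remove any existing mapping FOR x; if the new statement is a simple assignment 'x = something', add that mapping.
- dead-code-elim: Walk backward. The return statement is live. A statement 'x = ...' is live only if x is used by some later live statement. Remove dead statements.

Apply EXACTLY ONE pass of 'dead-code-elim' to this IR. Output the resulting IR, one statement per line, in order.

Answer: d = 6
v = d
return v

Derivation:
Applying dead-code-elim statement-by-statement:
  [6] return v  -> KEEP (return); live=['v']
  [5] x = d  -> DEAD (x not live)
  [4] u = d  -> DEAD (u not live)
  [3] a = 4 + 0  -> DEAD (a not live)
  [2] v = d  -> KEEP; live=['d']
  [1] d = 6  -> KEEP; live=[]
Result (3 stmts):
  d = 6
  v = d
  return v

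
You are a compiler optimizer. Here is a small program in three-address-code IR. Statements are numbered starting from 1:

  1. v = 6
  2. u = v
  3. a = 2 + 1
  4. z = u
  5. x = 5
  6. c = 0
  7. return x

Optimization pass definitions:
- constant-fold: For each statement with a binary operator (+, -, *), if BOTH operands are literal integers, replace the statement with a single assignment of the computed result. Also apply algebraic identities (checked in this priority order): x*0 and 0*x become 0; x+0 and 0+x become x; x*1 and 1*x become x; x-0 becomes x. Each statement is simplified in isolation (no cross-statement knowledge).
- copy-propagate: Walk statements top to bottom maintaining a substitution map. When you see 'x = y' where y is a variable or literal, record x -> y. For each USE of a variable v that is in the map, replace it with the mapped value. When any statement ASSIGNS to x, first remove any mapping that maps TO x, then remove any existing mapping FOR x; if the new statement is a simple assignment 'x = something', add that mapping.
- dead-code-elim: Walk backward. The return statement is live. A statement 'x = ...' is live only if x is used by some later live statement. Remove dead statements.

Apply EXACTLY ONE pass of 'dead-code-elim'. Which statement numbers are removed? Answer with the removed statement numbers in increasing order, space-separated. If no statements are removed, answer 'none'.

Backward liveness scan:
Stmt 1 'v = 6': DEAD (v not in live set [])
Stmt 2 'u = v': DEAD (u not in live set [])
Stmt 3 'a = 2 + 1': DEAD (a not in live set [])
Stmt 4 'z = u': DEAD (z not in live set [])
Stmt 5 'x = 5': KEEP (x is live); live-in = []
Stmt 6 'c = 0': DEAD (c not in live set ['x'])
Stmt 7 'return x': KEEP (return); live-in = ['x']
Removed statement numbers: [1, 2, 3, 4, 6]
Surviving IR:
  x = 5
  return x

Answer: 1 2 3 4 6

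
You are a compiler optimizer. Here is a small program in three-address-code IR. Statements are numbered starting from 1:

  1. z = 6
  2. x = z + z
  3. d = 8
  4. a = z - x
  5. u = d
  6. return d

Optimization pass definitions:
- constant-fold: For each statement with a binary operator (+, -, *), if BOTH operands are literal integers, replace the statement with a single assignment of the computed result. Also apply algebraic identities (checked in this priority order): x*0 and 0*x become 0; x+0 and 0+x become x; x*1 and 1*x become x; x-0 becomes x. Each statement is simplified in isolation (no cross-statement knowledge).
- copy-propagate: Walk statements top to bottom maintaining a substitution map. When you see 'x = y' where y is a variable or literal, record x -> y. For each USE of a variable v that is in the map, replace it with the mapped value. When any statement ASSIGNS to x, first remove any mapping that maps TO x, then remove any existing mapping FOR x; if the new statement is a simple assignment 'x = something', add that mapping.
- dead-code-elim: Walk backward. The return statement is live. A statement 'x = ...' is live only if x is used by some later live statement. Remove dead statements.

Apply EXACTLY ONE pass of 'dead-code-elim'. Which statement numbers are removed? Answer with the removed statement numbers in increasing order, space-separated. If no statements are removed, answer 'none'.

Backward liveness scan:
Stmt 1 'z = 6': DEAD (z not in live set [])
Stmt 2 'x = z + z': DEAD (x not in live set [])
Stmt 3 'd = 8': KEEP (d is live); live-in = []
Stmt 4 'a = z - x': DEAD (a not in live set ['d'])
Stmt 5 'u = d': DEAD (u not in live set ['d'])
Stmt 6 'return d': KEEP (return); live-in = ['d']
Removed statement numbers: [1, 2, 4, 5]
Surviving IR:
  d = 8
  return d

Answer: 1 2 4 5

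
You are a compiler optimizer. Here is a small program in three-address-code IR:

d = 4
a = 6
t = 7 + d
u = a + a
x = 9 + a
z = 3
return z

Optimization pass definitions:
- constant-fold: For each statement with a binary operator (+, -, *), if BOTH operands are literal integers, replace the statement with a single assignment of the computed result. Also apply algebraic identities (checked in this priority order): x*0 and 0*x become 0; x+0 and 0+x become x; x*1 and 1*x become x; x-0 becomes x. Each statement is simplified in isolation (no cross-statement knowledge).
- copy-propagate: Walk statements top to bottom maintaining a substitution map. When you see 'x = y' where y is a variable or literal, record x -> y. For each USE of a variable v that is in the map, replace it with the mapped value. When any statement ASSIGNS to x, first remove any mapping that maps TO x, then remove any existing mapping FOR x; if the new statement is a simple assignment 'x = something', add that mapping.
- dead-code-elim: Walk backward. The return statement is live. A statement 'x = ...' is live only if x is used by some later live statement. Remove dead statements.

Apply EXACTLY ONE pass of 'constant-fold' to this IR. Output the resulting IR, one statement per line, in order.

Applying constant-fold statement-by-statement:
  [1] d = 4  (unchanged)
  [2] a = 6  (unchanged)
  [3] t = 7 + d  (unchanged)
  [4] u = a + a  (unchanged)
  [5] x = 9 + a  (unchanged)
  [6] z = 3  (unchanged)
  [7] return z  (unchanged)
Result (7 stmts):
  d = 4
  a = 6
  t = 7 + d
  u = a + a
  x = 9 + a
  z = 3
  return z

Answer: d = 4
a = 6
t = 7 + d
u = a + a
x = 9 + a
z = 3
return z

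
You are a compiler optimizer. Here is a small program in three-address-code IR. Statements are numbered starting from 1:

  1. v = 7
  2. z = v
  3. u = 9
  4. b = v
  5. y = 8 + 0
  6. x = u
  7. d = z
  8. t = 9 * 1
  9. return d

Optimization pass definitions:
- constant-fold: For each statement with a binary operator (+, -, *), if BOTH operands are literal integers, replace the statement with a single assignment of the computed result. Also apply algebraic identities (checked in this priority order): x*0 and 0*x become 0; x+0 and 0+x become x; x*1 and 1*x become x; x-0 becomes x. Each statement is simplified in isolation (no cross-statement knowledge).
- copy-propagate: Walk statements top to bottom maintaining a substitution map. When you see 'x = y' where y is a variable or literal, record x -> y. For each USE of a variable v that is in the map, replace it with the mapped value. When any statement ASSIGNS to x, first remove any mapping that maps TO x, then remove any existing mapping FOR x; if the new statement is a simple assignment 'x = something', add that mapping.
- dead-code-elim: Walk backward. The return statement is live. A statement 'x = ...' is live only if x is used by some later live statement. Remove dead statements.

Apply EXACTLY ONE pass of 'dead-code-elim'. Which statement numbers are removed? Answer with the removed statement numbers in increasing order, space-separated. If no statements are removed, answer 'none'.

Backward liveness scan:
Stmt 1 'v = 7': KEEP (v is live); live-in = []
Stmt 2 'z = v': KEEP (z is live); live-in = ['v']
Stmt 3 'u = 9': DEAD (u not in live set ['z'])
Stmt 4 'b = v': DEAD (b not in live set ['z'])
Stmt 5 'y = 8 + 0': DEAD (y not in live set ['z'])
Stmt 6 'x = u': DEAD (x not in live set ['z'])
Stmt 7 'd = z': KEEP (d is live); live-in = ['z']
Stmt 8 't = 9 * 1': DEAD (t not in live set ['d'])
Stmt 9 'return d': KEEP (return); live-in = ['d']
Removed statement numbers: [3, 4, 5, 6, 8]
Surviving IR:
  v = 7
  z = v
  d = z
  return d

Answer: 3 4 5 6 8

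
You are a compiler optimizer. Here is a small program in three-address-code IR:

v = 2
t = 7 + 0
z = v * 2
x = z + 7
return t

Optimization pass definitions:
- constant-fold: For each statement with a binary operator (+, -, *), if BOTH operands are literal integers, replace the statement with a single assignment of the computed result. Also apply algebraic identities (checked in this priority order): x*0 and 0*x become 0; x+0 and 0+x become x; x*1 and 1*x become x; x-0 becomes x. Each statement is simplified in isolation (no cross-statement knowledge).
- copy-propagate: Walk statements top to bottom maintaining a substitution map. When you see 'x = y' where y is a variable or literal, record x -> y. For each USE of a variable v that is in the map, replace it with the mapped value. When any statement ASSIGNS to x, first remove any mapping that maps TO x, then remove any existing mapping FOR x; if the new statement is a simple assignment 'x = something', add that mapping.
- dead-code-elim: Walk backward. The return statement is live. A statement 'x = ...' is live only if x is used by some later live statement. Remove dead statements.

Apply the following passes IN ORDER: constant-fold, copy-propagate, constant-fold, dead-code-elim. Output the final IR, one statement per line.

Answer: return 7

Derivation:
Initial IR:
  v = 2
  t = 7 + 0
  z = v * 2
  x = z + 7
  return t
After constant-fold (5 stmts):
  v = 2
  t = 7
  z = v * 2
  x = z + 7
  return t
After copy-propagate (5 stmts):
  v = 2
  t = 7
  z = 2 * 2
  x = z + 7
  return 7
After constant-fold (5 stmts):
  v = 2
  t = 7
  z = 4
  x = z + 7
  return 7
After dead-code-elim (1 stmts):
  return 7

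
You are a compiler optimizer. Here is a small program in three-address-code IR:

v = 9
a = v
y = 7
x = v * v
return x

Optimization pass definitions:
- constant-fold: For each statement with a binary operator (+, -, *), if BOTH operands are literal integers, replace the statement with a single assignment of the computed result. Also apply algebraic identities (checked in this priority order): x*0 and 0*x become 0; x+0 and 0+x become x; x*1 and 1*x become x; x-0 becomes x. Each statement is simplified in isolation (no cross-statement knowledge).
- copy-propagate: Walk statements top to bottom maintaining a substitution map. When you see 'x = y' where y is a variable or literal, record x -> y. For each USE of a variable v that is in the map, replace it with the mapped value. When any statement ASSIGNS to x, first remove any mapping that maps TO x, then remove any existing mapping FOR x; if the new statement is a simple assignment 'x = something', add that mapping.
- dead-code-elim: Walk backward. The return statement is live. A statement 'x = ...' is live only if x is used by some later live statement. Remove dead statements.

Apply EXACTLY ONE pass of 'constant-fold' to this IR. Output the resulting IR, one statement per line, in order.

Applying constant-fold statement-by-statement:
  [1] v = 9  (unchanged)
  [2] a = v  (unchanged)
  [3] y = 7  (unchanged)
  [4] x = v * v  (unchanged)
  [5] return x  (unchanged)
Result (5 stmts):
  v = 9
  a = v
  y = 7
  x = v * v
  return x

Answer: v = 9
a = v
y = 7
x = v * v
return x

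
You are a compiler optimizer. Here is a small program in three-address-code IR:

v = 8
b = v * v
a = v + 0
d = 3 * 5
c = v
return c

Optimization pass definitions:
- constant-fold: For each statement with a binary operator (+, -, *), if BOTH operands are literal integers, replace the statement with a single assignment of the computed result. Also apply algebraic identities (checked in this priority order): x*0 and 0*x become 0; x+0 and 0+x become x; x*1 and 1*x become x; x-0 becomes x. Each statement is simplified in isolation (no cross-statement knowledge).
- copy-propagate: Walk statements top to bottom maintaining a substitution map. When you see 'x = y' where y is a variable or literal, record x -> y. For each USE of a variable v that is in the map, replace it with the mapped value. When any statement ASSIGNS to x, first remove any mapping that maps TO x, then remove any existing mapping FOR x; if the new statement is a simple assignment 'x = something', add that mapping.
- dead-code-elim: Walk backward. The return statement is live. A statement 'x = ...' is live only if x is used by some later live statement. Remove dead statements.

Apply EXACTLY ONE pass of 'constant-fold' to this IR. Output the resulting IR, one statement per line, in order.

Applying constant-fold statement-by-statement:
  [1] v = 8  (unchanged)
  [2] b = v * v  (unchanged)
  [3] a = v + 0  -> a = v
  [4] d = 3 * 5  -> d = 15
  [5] c = v  (unchanged)
  [6] return c  (unchanged)
Result (6 stmts):
  v = 8
  b = v * v
  a = v
  d = 15
  c = v
  return c

Answer: v = 8
b = v * v
a = v
d = 15
c = v
return c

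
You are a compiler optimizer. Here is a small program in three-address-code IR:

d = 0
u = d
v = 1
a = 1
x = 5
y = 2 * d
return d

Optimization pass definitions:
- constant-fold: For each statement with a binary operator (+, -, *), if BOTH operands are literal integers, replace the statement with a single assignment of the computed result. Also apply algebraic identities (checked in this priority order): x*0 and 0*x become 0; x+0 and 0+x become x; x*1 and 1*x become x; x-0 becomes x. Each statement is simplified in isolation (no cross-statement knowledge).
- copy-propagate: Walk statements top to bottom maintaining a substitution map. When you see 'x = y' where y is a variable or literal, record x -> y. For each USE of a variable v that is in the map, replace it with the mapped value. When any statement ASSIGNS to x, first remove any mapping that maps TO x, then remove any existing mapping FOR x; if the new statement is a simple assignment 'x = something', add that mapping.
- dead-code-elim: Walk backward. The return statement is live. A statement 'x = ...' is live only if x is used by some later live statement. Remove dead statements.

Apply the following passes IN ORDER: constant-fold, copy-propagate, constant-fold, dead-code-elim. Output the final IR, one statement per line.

Initial IR:
  d = 0
  u = d
  v = 1
  a = 1
  x = 5
  y = 2 * d
  return d
After constant-fold (7 stmts):
  d = 0
  u = d
  v = 1
  a = 1
  x = 5
  y = 2 * d
  return d
After copy-propagate (7 stmts):
  d = 0
  u = 0
  v = 1
  a = 1
  x = 5
  y = 2 * 0
  return 0
After constant-fold (7 stmts):
  d = 0
  u = 0
  v = 1
  a = 1
  x = 5
  y = 0
  return 0
After dead-code-elim (1 stmts):
  return 0

Answer: return 0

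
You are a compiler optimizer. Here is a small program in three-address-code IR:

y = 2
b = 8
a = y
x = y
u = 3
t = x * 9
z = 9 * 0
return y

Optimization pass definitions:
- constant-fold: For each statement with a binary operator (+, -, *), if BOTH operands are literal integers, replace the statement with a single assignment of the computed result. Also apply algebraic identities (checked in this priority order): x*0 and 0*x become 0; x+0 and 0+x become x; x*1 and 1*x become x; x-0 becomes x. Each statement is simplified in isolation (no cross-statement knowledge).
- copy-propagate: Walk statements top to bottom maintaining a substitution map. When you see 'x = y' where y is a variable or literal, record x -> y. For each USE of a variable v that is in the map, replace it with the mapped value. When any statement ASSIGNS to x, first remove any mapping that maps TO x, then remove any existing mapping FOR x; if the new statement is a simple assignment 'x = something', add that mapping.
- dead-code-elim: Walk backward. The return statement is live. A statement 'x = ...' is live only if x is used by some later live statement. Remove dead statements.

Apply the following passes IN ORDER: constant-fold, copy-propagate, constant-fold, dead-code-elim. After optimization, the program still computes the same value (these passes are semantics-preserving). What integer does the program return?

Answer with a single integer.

Initial IR:
  y = 2
  b = 8
  a = y
  x = y
  u = 3
  t = x * 9
  z = 9 * 0
  return y
After constant-fold (8 stmts):
  y = 2
  b = 8
  a = y
  x = y
  u = 3
  t = x * 9
  z = 0
  return y
After copy-propagate (8 stmts):
  y = 2
  b = 8
  a = 2
  x = 2
  u = 3
  t = 2 * 9
  z = 0
  return 2
After constant-fold (8 stmts):
  y = 2
  b = 8
  a = 2
  x = 2
  u = 3
  t = 18
  z = 0
  return 2
After dead-code-elim (1 stmts):
  return 2
Evaluate:
  y = 2  =>  y = 2
  b = 8  =>  b = 8
  a = y  =>  a = 2
  x = y  =>  x = 2
  u = 3  =>  u = 3
  t = x * 9  =>  t = 18
  z = 9 * 0  =>  z = 0
  return y = 2

Answer: 2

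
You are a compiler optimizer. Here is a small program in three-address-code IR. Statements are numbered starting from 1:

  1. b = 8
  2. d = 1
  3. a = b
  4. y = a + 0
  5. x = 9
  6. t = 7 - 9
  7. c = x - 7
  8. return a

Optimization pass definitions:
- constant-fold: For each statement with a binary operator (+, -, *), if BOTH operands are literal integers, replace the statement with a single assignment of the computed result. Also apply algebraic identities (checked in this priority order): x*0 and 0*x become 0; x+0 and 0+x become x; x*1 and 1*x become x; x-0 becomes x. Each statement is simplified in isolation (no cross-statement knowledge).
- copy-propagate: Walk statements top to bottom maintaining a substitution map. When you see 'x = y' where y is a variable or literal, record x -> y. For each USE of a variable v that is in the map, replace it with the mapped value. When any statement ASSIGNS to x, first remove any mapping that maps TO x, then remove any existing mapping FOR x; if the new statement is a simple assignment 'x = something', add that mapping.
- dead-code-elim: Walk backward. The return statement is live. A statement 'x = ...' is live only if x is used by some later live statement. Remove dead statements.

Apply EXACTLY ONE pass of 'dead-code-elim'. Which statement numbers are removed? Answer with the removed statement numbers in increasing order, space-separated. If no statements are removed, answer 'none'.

Answer: 2 4 5 6 7

Derivation:
Backward liveness scan:
Stmt 1 'b = 8': KEEP (b is live); live-in = []
Stmt 2 'd = 1': DEAD (d not in live set ['b'])
Stmt 3 'a = b': KEEP (a is live); live-in = ['b']
Stmt 4 'y = a + 0': DEAD (y not in live set ['a'])
Stmt 5 'x = 9': DEAD (x not in live set ['a'])
Stmt 6 't = 7 - 9': DEAD (t not in live set ['a'])
Stmt 7 'c = x - 7': DEAD (c not in live set ['a'])
Stmt 8 'return a': KEEP (return); live-in = ['a']
Removed statement numbers: [2, 4, 5, 6, 7]
Surviving IR:
  b = 8
  a = b
  return a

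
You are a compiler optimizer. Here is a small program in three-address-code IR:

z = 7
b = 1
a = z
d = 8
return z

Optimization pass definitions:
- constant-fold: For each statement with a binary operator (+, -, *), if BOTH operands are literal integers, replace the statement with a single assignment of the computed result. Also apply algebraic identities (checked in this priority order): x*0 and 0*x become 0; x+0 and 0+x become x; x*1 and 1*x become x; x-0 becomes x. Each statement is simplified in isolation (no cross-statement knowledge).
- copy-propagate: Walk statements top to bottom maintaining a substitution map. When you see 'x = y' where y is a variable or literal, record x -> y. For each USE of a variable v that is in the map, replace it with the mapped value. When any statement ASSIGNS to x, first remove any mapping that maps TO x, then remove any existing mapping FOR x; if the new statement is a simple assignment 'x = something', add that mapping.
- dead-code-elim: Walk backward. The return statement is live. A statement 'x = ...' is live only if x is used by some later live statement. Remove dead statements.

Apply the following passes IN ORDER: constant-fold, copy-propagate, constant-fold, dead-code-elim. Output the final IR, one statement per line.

Answer: return 7

Derivation:
Initial IR:
  z = 7
  b = 1
  a = z
  d = 8
  return z
After constant-fold (5 stmts):
  z = 7
  b = 1
  a = z
  d = 8
  return z
After copy-propagate (5 stmts):
  z = 7
  b = 1
  a = 7
  d = 8
  return 7
After constant-fold (5 stmts):
  z = 7
  b = 1
  a = 7
  d = 8
  return 7
After dead-code-elim (1 stmts):
  return 7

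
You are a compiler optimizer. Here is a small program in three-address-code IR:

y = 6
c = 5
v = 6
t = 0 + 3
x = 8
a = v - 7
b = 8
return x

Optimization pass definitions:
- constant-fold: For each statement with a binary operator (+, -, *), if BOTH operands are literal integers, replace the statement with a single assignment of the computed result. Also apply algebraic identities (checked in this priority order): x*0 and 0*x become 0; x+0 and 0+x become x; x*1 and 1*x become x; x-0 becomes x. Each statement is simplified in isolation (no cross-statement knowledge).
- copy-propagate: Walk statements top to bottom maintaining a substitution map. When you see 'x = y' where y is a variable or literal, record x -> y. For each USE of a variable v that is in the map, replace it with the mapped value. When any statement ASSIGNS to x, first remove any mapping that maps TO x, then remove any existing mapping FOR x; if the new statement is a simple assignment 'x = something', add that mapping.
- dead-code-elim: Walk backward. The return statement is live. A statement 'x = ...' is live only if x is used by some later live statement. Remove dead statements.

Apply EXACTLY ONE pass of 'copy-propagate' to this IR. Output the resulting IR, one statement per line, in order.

Answer: y = 6
c = 5
v = 6
t = 0 + 3
x = 8
a = 6 - 7
b = 8
return 8

Derivation:
Applying copy-propagate statement-by-statement:
  [1] y = 6  (unchanged)
  [2] c = 5  (unchanged)
  [3] v = 6  (unchanged)
  [4] t = 0 + 3  (unchanged)
  [5] x = 8  (unchanged)
  [6] a = v - 7  -> a = 6 - 7
  [7] b = 8  (unchanged)
  [8] return x  -> return 8
Result (8 stmts):
  y = 6
  c = 5
  v = 6
  t = 0 + 3
  x = 8
  a = 6 - 7
  b = 8
  return 8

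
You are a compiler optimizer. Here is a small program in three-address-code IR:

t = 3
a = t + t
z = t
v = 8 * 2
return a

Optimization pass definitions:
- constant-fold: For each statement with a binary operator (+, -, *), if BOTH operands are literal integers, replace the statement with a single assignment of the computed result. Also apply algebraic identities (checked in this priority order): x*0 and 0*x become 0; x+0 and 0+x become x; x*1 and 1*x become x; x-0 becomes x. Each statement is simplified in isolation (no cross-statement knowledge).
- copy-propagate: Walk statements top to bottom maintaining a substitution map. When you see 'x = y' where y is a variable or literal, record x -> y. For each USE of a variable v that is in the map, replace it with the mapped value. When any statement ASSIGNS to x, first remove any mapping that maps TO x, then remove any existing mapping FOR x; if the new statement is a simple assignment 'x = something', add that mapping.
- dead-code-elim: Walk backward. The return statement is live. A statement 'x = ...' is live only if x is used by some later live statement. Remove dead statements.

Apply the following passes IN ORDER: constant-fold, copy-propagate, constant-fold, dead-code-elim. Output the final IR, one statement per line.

Answer: a = 6
return a

Derivation:
Initial IR:
  t = 3
  a = t + t
  z = t
  v = 8 * 2
  return a
After constant-fold (5 stmts):
  t = 3
  a = t + t
  z = t
  v = 16
  return a
After copy-propagate (5 stmts):
  t = 3
  a = 3 + 3
  z = 3
  v = 16
  return a
After constant-fold (5 stmts):
  t = 3
  a = 6
  z = 3
  v = 16
  return a
After dead-code-elim (2 stmts):
  a = 6
  return a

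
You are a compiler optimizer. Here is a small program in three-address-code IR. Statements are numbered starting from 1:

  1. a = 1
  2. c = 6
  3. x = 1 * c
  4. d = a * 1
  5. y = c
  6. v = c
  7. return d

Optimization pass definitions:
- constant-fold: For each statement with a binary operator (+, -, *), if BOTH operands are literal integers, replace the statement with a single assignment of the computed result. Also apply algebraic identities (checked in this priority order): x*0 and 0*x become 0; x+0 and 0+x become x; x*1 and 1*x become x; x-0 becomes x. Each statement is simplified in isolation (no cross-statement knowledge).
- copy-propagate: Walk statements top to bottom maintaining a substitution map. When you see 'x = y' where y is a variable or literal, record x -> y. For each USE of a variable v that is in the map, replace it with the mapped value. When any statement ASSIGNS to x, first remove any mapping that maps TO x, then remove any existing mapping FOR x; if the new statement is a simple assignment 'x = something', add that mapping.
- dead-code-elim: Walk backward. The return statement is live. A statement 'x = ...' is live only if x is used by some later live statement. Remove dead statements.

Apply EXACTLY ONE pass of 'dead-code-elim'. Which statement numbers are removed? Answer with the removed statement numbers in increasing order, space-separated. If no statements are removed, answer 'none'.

Backward liveness scan:
Stmt 1 'a = 1': KEEP (a is live); live-in = []
Stmt 2 'c = 6': DEAD (c not in live set ['a'])
Stmt 3 'x = 1 * c': DEAD (x not in live set ['a'])
Stmt 4 'd = a * 1': KEEP (d is live); live-in = ['a']
Stmt 5 'y = c': DEAD (y not in live set ['d'])
Stmt 6 'v = c': DEAD (v not in live set ['d'])
Stmt 7 'return d': KEEP (return); live-in = ['d']
Removed statement numbers: [2, 3, 5, 6]
Surviving IR:
  a = 1
  d = a * 1
  return d

Answer: 2 3 5 6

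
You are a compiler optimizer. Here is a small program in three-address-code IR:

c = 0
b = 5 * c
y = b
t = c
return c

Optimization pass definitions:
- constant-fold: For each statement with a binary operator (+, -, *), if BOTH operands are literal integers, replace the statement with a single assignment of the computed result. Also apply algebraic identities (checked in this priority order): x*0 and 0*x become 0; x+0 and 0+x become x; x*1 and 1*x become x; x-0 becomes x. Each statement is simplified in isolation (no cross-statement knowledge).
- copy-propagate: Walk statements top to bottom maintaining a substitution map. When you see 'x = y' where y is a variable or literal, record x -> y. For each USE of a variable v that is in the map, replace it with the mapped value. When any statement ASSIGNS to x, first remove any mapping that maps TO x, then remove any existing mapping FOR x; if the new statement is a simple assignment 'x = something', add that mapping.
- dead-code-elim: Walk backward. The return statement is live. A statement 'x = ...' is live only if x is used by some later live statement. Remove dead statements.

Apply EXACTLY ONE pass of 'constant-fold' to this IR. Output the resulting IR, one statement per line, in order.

Answer: c = 0
b = 5 * c
y = b
t = c
return c

Derivation:
Applying constant-fold statement-by-statement:
  [1] c = 0  (unchanged)
  [2] b = 5 * c  (unchanged)
  [3] y = b  (unchanged)
  [4] t = c  (unchanged)
  [5] return c  (unchanged)
Result (5 stmts):
  c = 0
  b = 5 * c
  y = b
  t = c
  return c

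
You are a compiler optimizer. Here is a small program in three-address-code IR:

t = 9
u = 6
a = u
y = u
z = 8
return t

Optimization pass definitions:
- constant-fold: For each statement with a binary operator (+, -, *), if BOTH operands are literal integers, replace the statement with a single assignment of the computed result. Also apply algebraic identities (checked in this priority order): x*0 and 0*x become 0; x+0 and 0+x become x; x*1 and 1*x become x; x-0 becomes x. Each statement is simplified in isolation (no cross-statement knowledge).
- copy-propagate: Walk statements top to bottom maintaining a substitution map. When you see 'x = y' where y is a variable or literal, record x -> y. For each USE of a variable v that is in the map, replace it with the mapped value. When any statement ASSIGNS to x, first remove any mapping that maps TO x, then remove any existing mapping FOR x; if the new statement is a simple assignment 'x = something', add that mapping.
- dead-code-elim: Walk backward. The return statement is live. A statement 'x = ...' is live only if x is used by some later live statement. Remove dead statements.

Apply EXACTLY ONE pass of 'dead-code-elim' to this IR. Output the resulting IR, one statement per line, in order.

Answer: t = 9
return t

Derivation:
Applying dead-code-elim statement-by-statement:
  [6] return t  -> KEEP (return); live=['t']
  [5] z = 8  -> DEAD (z not live)
  [4] y = u  -> DEAD (y not live)
  [3] a = u  -> DEAD (a not live)
  [2] u = 6  -> DEAD (u not live)
  [1] t = 9  -> KEEP; live=[]
Result (2 stmts):
  t = 9
  return t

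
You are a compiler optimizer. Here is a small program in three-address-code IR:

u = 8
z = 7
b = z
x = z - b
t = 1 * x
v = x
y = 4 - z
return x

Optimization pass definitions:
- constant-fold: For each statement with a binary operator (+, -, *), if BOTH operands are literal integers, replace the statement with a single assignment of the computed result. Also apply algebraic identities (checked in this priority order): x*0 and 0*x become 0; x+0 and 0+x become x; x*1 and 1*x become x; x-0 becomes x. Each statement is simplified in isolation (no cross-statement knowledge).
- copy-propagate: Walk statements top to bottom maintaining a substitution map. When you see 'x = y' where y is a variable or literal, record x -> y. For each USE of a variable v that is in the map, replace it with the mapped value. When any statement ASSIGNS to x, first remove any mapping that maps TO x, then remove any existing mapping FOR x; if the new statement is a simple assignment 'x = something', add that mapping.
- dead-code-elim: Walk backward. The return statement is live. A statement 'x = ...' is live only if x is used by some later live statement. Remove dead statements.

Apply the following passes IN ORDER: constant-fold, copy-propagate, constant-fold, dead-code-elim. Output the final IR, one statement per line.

Answer: x = 0
return x

Derivation:
Initial IR:
  u = 8
  z = 7
  b = z
  x = z - b
  t = 1 * x
  v = x
  y = 4 - z
  return x
After constant-fold (8 stmts):
  u = 8
  z = 7
  b = z
  x = z - b
  t = x
  v = x
  y = 4 - z
  return x
After copy-propagate (8 stmts):
  u = 8
  z = 7
  b = 7
  x = 7 - 7
  t = x
  v = x
  y = 4 - 7
  return x
After constant-fold (8 stmts):
  u = 8
  z = 7
  b = 7
  x = 0
  t = x
  v = x
  y = -3
  return x
After dead-code-elim (2 stmts):
  x = 0
  return x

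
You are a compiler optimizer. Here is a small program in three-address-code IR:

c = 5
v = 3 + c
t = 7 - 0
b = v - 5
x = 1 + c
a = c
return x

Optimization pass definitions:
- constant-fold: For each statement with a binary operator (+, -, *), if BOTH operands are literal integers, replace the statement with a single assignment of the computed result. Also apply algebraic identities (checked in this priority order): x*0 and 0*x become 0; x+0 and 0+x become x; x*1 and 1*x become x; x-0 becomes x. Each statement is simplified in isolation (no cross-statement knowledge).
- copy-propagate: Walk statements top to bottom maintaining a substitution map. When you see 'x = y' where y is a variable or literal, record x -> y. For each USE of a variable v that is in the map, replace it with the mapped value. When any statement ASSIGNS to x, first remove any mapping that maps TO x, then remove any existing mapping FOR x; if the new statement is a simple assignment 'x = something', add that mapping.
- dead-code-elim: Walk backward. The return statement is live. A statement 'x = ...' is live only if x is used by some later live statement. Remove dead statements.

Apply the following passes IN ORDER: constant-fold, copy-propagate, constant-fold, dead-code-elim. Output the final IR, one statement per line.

Initial IR:
  c = 5
  v = 3 + c
  t = 7 - 0
  b = v - 5
  x = 1 + c
  a = c
  return x
After constant-fold (7 stmts):
  c = 5
  v = 3 + c
  t = 7
  b = v - 5
  x = 1 + c
  a = c
  return x
After copy-propagate (7 stmts):
  c = 5
  v = 3 + 5
  t = 7
  b = v - 5
  x = 1 + 5
  a = 5
  return x
After constant-fold (7 stmts):
  c = 5
  v = 8
  t = 7
  b = v - 5
  x = 6
  a = 5
  return x
After dead-code-elim (2 stmts):
  x = 6
  return x

Answer: x = 6
return x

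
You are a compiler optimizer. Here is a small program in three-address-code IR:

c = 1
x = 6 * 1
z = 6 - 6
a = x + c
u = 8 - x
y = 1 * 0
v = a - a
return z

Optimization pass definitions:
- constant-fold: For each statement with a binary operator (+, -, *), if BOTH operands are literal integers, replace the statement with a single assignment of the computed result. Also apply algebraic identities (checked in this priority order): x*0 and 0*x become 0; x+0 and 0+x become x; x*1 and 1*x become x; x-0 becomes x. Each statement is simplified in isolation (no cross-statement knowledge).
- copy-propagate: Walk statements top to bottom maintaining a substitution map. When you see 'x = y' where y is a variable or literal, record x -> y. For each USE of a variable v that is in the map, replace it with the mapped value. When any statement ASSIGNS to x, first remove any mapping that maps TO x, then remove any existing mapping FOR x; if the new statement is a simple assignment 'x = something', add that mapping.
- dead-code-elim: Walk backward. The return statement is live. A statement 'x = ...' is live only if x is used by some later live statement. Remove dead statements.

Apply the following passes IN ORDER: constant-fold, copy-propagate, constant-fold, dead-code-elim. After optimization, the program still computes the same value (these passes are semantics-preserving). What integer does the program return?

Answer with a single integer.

Initial IR:
  c = 1
  x = 6 * 1
  z = 6 - 6
  a = x + c
  u = 8 - x
  y = 1 * 0
  v = a - a
  return z
After constant-fold (8 stmts):
  c = 1
  x = 6
  z = 0
  a = x + c
  u = 8 - x
  y = 0
  v = a - a
  return z
After copy-propagate (8 stmts):
  c = 1
  x = 6
  z = 0
  a = 6 + 1
  u = 8 - 6
  y = 0
  v = a - a
  return 0
After constant-fold (8 stmts):
  c = 1
  x = 6
  z = 0
  a = 7
  u = 2
  y = 0
  v = a - a
  return 0
After dead-code-elim (1 stmts):
  return 0
Evaluate:
  c = 1  =>  c = 1
  x = 6 * 1  =>  x = 6
  z = 6 - 6  =>  z = 0
  a = x + c  =>  a = 7
  u = 8 - x  =>  u = 2
  y = 1 * 0  =>  y = 0
  v = a - a  =>  v = 0
  return z = 0

Answer: 0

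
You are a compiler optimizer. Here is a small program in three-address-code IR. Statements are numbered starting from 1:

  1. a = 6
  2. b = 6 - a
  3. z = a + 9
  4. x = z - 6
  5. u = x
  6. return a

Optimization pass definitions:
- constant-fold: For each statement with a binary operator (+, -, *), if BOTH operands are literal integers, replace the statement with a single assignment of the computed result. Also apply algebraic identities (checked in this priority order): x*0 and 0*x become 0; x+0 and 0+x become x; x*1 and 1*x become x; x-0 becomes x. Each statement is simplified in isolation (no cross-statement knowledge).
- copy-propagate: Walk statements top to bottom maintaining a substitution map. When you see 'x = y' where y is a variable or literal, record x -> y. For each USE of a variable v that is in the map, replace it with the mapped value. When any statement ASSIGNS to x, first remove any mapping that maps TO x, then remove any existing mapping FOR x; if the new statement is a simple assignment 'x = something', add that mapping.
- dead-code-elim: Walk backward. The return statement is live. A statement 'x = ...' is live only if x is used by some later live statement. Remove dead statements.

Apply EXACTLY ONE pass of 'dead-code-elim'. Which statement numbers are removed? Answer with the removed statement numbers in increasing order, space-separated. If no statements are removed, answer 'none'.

Answer: 2 3 4 5

Derivation:
Backward liveness scan:
Stmt 1 'a = 6': KEEP (a is live); live-in = []
Stmt 2 'b = 6 - a': DEAD (b not in live set ['a'])
Stmt 3 'z = a + 9': DEAD (z not in live set ['a'])
Stmt 4 'x = z - 6': DEAD (x not in live set ['a'])
Stmt 5 'u = x': DEAD (u not in live set ['a'])
Stmt 6 'return a': KEEP (return); live-in = ['a']
Removed statement numbers: [2, 3, 4, 5]
Surviving IR:
  a = 6
  return a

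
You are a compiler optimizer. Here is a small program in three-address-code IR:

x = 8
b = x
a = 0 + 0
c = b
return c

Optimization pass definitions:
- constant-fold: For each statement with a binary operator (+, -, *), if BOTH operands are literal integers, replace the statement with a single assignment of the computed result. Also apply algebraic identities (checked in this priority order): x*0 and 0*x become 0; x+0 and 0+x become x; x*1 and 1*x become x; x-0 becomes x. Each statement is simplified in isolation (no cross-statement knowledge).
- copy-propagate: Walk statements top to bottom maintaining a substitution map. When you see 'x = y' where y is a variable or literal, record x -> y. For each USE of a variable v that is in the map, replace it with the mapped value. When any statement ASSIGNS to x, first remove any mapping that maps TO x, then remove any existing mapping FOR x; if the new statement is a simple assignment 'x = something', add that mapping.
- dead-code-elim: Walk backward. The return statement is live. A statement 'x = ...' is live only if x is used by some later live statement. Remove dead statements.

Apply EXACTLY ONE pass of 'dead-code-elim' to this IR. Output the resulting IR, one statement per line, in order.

Applying dead-code-elim statement-by-statement:
  [5] return c  -> KEEP (return); live=['c']
  [4] c = b  -> KEEP; live=['b']
  [3] a = 0 + 0  -> DEAD (a not live)
  [2] b = x  -> KEEP; live=['x']
  [1] x = 8  -> KEEP; live=[]
Result (4 stmts):
  x = 8
  b = x
  c = b
  return c

Answer: x = 8
b = x
c = b
return c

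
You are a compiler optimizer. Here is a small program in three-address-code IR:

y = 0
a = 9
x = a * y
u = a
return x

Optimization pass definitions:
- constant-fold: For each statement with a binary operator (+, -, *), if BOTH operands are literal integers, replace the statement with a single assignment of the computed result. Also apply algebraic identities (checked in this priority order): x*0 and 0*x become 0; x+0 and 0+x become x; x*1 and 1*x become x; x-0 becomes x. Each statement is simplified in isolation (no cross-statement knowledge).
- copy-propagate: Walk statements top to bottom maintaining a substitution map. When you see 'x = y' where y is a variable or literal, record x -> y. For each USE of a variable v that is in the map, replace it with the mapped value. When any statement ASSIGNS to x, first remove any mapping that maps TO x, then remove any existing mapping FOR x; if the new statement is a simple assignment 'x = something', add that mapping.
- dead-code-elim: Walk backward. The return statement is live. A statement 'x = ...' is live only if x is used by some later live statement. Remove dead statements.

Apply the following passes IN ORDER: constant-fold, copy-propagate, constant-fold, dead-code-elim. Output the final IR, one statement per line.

Answer: x = 0
return x

Derivation:
Initial IR:
  y = 0
  a = 9
  x = a * y
  u = a
  return x
After constant-fold (5 stmts):
  y = 0
  a = 9
  x = a * y
  u = a
  return x
After copy-propagate (5 stmts):
  y = 0
  a = 9
  x = 9 * 0
  u = 9
  return x
After constant-fold (5 stmts):
  y = 0
  a = 9
  x = 0
  u = 9
  return x
After dead-code-elim (2 stmts):
  x = 0
  return x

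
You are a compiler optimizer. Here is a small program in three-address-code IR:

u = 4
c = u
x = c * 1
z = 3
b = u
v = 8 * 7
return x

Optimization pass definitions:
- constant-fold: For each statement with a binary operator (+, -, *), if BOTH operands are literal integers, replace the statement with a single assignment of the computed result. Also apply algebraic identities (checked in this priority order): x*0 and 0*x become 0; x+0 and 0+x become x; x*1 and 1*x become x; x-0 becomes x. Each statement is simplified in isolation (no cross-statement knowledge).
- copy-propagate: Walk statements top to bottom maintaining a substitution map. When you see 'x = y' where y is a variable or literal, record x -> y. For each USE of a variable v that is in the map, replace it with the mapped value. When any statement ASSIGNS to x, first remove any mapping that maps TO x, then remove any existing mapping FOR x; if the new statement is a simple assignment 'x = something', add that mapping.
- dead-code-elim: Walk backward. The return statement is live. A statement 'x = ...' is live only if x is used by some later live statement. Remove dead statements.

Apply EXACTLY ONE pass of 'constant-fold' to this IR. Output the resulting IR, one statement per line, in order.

Answer: u = 4
c = u
x = c
z = 3
b = u
v = 56
return x

Derivation:
Applying constant-fold statement-by-statement:
  [1] u = 4  (unchanged)
  [2] c = u  (unchanged)
  [3] x = c * 1  -> x = c
  [4] z = 3  (unchanged)
  [5] b = u  (unchanged)
  [6] v = 8 * 7  -> v = 56
  [7] return x  (unchanged)
Result (7 stmts):
  u = 4
  c = u
  x = c
  z = 3
  b = u
  v = 56
  return x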